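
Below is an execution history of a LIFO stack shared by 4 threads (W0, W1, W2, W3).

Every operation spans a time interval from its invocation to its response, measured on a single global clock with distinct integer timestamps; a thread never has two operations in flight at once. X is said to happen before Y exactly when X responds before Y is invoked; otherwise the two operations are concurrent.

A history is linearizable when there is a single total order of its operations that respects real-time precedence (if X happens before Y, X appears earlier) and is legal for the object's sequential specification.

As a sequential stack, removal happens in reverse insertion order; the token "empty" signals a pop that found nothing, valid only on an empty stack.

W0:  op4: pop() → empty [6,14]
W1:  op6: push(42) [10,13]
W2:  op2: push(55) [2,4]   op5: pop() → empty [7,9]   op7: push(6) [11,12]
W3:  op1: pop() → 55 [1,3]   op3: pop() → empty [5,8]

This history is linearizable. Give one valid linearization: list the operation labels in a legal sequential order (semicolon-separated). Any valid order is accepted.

step 1: op2 push(55) — stack <55>
step 2: op1 pop() → 55 — stack <>
step 3: op3 pop() → empty — stack <>
step 4: op4 pop() → empty — stack <>
step 5: op5 pop() → empty — stack <>
step 6: op6 push(42) — stack <42>
step 7: op7 push(6) — stack <42,6>

op2; op1; op3; op4; op5; op6; op7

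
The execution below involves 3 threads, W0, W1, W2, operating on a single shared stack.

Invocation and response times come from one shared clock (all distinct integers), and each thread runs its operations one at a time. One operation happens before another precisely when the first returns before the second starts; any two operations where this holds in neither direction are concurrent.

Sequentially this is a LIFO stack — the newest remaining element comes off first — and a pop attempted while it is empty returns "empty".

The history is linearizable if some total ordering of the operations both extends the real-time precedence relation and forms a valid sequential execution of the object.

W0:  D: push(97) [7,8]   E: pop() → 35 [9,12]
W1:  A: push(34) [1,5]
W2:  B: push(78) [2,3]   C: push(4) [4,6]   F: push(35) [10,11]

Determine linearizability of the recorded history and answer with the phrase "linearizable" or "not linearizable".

linearizable

a witness: A, B, C, D, F, E
1. A push(34), leaving stack <34>
2. B push(78), leaving stack <34,78>
3. C push(4), leaving stack <34,78,4>
4. D push(97), leaving stack <34,78,4,97>
5. F push(35), leaving stack <34,78,4,97,35>
6. E pop() → 35, leaving stack <34,78,4,97>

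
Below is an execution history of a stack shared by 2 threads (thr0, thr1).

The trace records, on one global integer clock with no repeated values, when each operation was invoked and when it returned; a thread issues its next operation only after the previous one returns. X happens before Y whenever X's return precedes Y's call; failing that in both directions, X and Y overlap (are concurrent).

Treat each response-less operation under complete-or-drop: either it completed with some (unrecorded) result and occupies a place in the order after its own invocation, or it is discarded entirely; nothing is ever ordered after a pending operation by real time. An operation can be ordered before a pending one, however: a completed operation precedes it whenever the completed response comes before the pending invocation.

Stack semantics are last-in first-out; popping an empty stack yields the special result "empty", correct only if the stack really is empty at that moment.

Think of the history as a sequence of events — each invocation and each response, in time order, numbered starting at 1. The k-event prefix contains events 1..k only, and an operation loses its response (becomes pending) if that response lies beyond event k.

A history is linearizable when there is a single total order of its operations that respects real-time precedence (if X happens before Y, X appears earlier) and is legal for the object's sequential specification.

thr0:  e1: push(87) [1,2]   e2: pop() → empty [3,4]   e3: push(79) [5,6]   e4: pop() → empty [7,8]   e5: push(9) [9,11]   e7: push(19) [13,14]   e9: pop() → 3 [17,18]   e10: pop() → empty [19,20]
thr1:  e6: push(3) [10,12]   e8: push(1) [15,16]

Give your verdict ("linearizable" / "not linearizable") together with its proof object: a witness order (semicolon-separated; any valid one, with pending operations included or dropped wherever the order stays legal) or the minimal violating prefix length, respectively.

not linearizable — minimal violating prefix: 4 events

events 1..3 are fine; event 4 — the response of e2 at time 4 — makes the prefix non-linearizable
a single order respects real time; the 2 completed stack operations fail replay along it
e.g. e1, e2: illegal at step 2, since e2 pop() → empty cannot apply there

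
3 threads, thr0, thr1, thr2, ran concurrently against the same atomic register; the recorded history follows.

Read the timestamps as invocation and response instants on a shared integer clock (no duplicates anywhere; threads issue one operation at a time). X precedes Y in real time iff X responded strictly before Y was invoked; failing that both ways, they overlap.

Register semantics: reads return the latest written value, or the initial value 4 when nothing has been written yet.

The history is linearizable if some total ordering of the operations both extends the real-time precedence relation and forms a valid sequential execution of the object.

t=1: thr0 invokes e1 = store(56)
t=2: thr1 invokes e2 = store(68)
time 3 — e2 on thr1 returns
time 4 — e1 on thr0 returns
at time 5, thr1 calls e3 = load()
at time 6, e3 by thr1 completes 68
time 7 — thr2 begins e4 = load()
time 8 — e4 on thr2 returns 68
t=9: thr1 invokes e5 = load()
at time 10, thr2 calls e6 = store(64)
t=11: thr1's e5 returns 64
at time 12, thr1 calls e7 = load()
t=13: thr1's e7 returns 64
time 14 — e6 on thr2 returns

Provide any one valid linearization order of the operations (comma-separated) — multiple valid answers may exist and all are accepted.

e1, e2, e3, e4, e6, e5, e7

after step 1 (e1 store(56)): value 56
after step 2 (e2 store(68)): value 68
after step 3 (e3 load() → 68): value 68
after step 4 (e4 load() → 68): value 68
after step 5 (e6 store(64)): value 64
after step 6 (e5 load() → 64): value 64
after step 7 (e7 load() → 64): value 64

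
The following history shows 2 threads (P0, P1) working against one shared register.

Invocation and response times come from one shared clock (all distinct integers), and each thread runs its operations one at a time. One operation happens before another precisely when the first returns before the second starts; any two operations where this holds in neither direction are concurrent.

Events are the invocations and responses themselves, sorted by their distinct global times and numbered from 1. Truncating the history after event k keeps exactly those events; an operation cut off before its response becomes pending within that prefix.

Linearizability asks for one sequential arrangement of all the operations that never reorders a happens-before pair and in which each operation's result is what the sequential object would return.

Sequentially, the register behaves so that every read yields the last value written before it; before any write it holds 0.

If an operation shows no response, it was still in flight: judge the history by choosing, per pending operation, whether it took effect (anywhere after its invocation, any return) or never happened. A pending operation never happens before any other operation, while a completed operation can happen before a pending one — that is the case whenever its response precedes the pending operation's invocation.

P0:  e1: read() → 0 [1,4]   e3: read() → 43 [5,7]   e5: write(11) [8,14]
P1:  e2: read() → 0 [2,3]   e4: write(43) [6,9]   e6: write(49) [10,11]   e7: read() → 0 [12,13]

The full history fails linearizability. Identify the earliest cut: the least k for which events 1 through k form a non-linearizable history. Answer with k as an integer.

events 1..12 are linearizable; a witness order is e1, e2, e4, e3, e5, e6:
after step 1 (e1 read() → 0): value 0
after step 2 (e2 read() → 0): value 0
after step 3 (e4 write(43)): value 43
after step 4 (e3 read() → 43): value 43
after step 5 (e5 write(11) (pending, included)): value 11
after step 6 (e6 write(49)): value 49
at event 13 (e7's time-13 response) nothing linearizes any more
no completion choice of the 1 pending operation (e5) rescues it — every subset was tried
take e1, e2, e3, e4, e6, e7 (pending dropped): step 3 already fails, because e3 read() → 43 cannot occur there
take e1, e2, e4, e3, e6, e7 (pending dropped): step 6 already fails, because e7 read() → 0 cannot occur there

13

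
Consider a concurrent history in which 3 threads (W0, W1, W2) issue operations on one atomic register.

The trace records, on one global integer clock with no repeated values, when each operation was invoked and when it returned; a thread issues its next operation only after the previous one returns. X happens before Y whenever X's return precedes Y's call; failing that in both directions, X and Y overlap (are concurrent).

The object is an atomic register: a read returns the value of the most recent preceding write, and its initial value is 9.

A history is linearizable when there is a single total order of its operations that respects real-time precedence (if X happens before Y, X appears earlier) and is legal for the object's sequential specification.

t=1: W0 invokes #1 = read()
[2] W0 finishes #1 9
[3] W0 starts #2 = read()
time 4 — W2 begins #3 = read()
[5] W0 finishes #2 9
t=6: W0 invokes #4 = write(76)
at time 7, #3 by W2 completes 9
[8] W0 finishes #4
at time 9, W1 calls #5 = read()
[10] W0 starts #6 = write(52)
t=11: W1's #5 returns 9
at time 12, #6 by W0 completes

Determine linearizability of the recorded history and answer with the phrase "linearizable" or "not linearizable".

not linearizable

events 1..10 are fine; event 11 — the response of #5 at time 11 — makes the prefix non-linearizable
every one of the 3 real-time-consistent orders over 5 completed atomic register ops fails the sequential spec
including or dropping the 1 pending operation (#6) in any combination fails
sample order #1, #2, #3, #4, #5 (pending dropped) stalls at step 5 — #5 read() → 9 has no legal effect
sample order #1, #2, #4, #3, #5 (pending dropped) stalls at step 4 — #3 read() → 9 has no legal effect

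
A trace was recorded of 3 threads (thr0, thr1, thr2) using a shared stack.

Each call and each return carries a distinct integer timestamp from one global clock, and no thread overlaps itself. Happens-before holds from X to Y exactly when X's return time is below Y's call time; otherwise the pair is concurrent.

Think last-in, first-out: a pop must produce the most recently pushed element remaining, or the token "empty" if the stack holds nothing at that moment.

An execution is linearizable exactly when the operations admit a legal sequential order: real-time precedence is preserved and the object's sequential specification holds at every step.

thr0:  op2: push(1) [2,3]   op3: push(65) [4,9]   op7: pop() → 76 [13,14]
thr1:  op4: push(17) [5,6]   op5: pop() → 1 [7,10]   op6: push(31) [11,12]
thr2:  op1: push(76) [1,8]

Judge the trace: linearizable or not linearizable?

not linearizable

already the first 10 events (up to op5's response at time 10) admit no linearization; the first 9 still do
5 completed operations, 15 real-time-consistent orders — every stack replay fails
one such order, op1, op2, op3, op4, op5, breaks at step 5 where op5 pop() → 1 is illegal
one such order, op1, op2, op4, op3, op5, breaks at step 5 where op5 pop() → 1 is illegal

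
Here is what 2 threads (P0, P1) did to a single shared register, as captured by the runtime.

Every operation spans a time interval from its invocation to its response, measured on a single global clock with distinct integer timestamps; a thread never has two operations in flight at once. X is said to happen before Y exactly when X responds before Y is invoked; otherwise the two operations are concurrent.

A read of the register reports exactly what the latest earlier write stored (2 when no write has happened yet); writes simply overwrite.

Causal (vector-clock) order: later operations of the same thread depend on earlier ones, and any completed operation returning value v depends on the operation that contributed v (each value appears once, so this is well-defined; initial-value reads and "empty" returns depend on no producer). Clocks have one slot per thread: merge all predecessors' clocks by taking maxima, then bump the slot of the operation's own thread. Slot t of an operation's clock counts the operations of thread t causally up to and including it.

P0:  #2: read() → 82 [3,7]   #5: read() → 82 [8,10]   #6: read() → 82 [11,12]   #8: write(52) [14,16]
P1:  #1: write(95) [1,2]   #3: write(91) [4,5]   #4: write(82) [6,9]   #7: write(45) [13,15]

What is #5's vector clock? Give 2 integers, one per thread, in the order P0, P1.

(2, 3)

invoked at 1, #1 has no predecessors; its own P1 bump gives (0, 1)
from VC(#1)=(0, 1), #3 (invoked 4) maxes components and bumps P1 → (0, 2)
from VC(#3)=(0, 2), #4 (invoked 6) maxes components and bumps P1 → (0, 3)
from VC(#4)=(0, 3), #7 (invoked 13) maxes components and bumps P1 → (0, 4)
from VC(#4)=(0, 3), #2 (invoked 3) maxes components and bumps P0 → (1, 3)
from VC(#2)=(1, 3), VC(#4)=(0, 3), #5 (invoked 8) maxes components and bumps P0 → (2, 3)
from VC(#4)=(0, 3), VC(#5)=(2, 3), #6 (invoked 11) maxes components and bumps P0 → (3, 3)
from VC(#6)=(3, 3), #8 (invoked 14) maxes components and bumps P0 → (4, 3)
target: VC(#5) = (2, 3)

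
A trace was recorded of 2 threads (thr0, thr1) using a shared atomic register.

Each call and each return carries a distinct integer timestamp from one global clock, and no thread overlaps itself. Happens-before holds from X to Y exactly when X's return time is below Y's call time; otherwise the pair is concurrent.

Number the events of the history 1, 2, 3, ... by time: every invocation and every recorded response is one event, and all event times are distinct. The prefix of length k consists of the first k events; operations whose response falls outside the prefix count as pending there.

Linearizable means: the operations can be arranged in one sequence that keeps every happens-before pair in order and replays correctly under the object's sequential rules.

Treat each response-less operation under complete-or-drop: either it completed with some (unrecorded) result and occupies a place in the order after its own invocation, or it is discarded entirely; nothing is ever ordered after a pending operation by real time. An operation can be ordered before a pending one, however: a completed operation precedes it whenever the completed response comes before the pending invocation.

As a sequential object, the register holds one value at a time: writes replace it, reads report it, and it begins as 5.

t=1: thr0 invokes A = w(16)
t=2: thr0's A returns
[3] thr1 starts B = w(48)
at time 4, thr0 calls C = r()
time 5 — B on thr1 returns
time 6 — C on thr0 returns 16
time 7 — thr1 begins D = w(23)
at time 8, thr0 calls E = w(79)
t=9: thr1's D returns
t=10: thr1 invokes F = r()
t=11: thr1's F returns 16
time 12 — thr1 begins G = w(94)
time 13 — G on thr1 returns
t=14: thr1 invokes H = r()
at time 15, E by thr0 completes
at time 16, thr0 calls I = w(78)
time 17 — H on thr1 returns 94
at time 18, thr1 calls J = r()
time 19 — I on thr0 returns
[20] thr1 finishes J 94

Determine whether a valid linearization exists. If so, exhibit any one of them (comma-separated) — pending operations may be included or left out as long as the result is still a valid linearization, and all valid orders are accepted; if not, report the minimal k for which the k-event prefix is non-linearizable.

not linearizable — minimal violating prefix: 11 events

the violation lands at event 11, F's response at time 11: events 1..10 linearize, events 1..11 do not
checked exhaustively: 2 real-time-consistent orders of 5 completed operations, zero legal atomic register replays
including or dropping the 1 pending operation (E) in any combination fails
sample order A, B, C, D, F (pending dropped) stalls at step 3 — C r() → 16 has no legal effect
sample order A, C, B, D, F (pending dropped) stalls at step 5 — F r() → 16 has no legal effect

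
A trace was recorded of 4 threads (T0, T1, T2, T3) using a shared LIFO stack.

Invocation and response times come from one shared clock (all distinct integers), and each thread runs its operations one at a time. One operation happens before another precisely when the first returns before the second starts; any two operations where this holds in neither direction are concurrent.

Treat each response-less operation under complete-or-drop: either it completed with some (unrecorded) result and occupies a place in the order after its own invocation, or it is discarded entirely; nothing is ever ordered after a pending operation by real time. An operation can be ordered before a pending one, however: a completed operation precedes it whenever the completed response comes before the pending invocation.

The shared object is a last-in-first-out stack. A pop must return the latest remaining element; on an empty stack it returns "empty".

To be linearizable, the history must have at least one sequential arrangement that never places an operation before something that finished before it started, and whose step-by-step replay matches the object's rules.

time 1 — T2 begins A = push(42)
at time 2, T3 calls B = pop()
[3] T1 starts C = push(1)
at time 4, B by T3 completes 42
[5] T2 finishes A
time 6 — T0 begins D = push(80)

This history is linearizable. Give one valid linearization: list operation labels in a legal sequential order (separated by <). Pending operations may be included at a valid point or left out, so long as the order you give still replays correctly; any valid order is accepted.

1. A push(42), leaving stack <42>
2. B pop() → 42, leaving stack <>

A < B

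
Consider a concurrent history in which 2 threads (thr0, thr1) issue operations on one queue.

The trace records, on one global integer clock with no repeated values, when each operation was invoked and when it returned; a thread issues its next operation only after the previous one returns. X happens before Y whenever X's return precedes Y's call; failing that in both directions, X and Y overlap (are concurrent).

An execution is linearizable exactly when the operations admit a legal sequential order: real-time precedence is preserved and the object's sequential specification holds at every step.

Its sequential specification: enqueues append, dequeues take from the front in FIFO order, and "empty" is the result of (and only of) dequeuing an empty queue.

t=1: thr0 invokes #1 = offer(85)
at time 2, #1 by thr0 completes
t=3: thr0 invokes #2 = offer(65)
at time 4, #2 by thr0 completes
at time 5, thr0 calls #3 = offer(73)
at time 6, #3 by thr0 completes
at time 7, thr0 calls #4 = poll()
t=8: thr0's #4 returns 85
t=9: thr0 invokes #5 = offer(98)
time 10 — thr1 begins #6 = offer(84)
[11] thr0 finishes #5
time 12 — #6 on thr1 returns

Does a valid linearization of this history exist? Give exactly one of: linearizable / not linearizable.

linearizable

witness order: #1, #2, #3, #4, #5, #6
step 1: #1 offer(85) — queue <85>
step 2: #2 offer(65) — queue <85,65>
step 3: #3 offer(73) — queue <85,65,73>
step 4: #4 poll() → 85 — queue <65,73>
step 5: #5 offer(98) — queue <65,73,98>
step 6: #6 offer(84) — queue <65,73,98,84>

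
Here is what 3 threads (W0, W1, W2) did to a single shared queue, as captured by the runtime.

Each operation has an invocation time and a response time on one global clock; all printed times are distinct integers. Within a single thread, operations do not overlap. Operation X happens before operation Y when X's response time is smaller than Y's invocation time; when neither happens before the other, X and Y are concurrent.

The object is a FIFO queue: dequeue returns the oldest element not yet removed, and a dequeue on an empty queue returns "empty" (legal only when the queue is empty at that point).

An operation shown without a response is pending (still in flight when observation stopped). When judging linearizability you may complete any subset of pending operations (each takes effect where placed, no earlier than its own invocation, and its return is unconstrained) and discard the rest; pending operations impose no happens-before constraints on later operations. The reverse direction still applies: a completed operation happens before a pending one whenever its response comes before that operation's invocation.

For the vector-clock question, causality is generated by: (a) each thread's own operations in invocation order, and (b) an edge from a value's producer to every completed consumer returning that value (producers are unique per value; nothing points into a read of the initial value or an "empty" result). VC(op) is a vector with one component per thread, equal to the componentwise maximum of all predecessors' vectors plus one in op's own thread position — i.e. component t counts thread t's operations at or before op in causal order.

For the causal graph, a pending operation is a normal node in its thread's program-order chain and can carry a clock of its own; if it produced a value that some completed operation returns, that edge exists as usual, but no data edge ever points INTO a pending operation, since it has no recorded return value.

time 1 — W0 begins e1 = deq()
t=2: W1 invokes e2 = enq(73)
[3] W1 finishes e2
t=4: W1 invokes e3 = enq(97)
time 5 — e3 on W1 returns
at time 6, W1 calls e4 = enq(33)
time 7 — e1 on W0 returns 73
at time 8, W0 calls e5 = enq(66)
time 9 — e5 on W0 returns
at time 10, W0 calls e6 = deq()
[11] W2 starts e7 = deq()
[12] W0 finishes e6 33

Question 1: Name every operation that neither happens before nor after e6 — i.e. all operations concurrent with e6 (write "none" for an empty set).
Answer: e4, e7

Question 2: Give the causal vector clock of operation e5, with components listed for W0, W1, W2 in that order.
Answer: (2, 1, 0)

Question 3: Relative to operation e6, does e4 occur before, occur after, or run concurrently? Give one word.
Answer: concurrent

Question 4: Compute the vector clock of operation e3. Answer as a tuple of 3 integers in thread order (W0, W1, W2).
Answer: (0, 2, 0)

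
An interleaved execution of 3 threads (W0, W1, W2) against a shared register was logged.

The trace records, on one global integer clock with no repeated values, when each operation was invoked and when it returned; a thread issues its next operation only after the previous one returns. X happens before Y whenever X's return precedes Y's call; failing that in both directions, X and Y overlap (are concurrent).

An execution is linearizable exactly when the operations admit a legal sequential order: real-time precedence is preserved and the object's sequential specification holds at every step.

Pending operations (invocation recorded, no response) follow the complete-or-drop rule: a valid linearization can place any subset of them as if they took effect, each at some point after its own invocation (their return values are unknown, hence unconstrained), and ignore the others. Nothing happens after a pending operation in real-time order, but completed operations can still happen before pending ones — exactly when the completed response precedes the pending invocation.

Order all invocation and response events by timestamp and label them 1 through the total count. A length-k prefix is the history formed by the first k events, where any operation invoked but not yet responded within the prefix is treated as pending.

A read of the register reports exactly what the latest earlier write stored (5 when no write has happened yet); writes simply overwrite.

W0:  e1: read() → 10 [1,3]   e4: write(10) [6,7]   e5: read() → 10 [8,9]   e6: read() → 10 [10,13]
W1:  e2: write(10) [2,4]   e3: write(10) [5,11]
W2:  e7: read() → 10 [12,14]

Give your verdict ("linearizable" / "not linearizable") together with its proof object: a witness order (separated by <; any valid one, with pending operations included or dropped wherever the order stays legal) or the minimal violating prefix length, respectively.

after step 1 (e2 write(10)): value 10
after step 2 (e1 read() → 10): value 10
after step 3 (e3 write(10)): value 10
after step 4 (e4 write(10)): value 10
after step 5 (e5 read() → 10): value 10
after step 6 (e6 read() → 10): value 10
after step 7 (e7 read() → 10): value 10

linearizable — witness: e2 < e1 < e3 < e4 < e5 < e6 < e7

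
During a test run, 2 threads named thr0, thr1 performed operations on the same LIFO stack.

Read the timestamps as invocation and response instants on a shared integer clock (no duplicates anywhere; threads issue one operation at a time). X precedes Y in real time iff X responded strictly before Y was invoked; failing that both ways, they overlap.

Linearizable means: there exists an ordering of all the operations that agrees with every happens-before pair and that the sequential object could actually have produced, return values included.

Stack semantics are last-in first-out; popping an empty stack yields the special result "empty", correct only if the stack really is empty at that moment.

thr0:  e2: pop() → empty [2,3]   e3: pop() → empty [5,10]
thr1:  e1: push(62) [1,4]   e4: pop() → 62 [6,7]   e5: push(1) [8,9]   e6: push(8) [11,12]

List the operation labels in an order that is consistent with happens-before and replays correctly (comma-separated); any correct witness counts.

1. e2 pop() → empty, leaving stack <>
2. e1 push(62), leaving stack <62>
3. e4 pop() → 62, leaving stack <>
4. e3 pop() → empty, leaving stack <>
5. e5 push(1), leaving stack <1>
6. e6 push(8), leaving stack <1,8>

e2, e1, e4, e3, e5, e6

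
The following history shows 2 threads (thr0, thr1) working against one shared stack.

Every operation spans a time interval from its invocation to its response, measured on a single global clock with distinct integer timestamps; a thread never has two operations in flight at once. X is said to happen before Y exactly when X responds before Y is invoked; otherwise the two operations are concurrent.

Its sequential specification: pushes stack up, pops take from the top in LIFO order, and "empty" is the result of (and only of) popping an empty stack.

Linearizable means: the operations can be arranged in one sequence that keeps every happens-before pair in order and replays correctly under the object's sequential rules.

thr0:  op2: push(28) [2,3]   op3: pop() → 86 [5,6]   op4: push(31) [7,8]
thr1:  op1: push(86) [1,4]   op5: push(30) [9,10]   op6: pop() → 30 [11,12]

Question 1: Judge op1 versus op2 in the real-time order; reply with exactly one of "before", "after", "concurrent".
op1 spans [1,4], op2 spans [2,3]
the intervals overlap in both directions

concurrent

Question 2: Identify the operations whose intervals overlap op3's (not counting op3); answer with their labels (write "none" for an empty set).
op3 spans [5,6]: anything still running between times 5 and 6 counts as concurrent
op1 [1,4]: before
op2 [2,3]: before
op4 [7,8]: after
op5 [9,10]: after
op6 [11,12]: after

none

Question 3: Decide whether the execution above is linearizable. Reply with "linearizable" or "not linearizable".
a witness: op2, op1, op3, op4, op5, op6
step 1: op2 push(28) — stack <28>
step 2: op1 push(86) — stack <28,86>
step 3: op3 pop() → 86 — stack <28>
step 4: op4 push(31) — stack <28,31>
step 5: op5 push(30) — stack <28,31,30>
step 6: op6 pop() → 30 — stack <28,31>

linearizable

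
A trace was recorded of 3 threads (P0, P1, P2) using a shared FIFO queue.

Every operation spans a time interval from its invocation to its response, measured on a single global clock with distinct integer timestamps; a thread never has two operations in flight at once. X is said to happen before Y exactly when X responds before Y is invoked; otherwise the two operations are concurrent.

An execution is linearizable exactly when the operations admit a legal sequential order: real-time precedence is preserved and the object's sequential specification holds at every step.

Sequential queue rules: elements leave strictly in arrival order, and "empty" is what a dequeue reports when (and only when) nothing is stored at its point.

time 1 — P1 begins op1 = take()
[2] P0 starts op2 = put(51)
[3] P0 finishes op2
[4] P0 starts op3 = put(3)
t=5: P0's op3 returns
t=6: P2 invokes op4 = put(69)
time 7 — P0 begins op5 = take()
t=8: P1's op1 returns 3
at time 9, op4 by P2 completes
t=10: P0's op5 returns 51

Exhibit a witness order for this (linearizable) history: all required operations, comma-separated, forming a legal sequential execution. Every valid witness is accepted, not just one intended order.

step 1: op2 put(51) — queue <51>
step 2: op3 put(3) — queue <51,3>
step 3: op4 put(69) — queue <51,3,69>
step 4: op5 take() → 51 — queue <3,69>
step 5: op1 take() → 3 — queue <69>

op2, op3, op4, op5, op1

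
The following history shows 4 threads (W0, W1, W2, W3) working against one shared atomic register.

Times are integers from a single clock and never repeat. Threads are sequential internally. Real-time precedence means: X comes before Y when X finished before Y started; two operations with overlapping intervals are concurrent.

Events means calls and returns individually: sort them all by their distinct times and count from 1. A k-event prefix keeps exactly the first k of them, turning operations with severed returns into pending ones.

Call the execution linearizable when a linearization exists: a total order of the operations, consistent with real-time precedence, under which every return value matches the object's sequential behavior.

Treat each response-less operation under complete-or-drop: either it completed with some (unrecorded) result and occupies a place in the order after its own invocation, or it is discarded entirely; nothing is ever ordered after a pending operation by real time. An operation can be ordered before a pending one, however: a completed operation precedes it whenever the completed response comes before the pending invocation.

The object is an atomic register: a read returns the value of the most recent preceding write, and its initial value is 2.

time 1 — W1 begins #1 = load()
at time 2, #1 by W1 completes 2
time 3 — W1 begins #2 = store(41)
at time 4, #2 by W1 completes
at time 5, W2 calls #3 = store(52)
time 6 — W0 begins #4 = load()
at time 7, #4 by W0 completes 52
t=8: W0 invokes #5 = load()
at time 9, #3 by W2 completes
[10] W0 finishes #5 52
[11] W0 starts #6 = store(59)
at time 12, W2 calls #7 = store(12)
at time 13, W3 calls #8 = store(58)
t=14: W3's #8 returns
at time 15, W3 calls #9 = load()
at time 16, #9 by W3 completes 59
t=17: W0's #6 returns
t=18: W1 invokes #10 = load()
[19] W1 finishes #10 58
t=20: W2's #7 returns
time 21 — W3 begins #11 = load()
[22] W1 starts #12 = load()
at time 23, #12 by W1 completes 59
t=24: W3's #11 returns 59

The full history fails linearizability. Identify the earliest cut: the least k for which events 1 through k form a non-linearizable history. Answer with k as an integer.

events 1..18 are linearizable, e.g. via #1, #2, #3, #4, #5, #7, #8, #6, #9:
step 1: #1 load() → 2 — value 2
step 2: #2 store(41) — value 41
step 3: #3 store(52) — value 52
step 4: #4 load() → 52 — value 52
step 5: #5 load() → 52 — value 52
step 6: #7 store(12) (pending, included) — value 12
step 7: #8 store(58) — value 58
step 8: #6 store(59) — value 59
step 9: #9 load() → 59 — value 59
with event 19 included (#10 responding at time 19), all real-time-consistent orders fail
including or dropping the 1 pending operation (#7) in any combination fails
one such order, #1, #2, #3, #4, #5, #6, #8, #9, #10 (pending dropped), breaks at step 8 where #9 load() → 59 is illegal
one such order, #1, #2, #3, #4, #5, #8, #6, #9, #10 (pending dropped), breaks at step 9 where #10 load() → 58 is illegal

19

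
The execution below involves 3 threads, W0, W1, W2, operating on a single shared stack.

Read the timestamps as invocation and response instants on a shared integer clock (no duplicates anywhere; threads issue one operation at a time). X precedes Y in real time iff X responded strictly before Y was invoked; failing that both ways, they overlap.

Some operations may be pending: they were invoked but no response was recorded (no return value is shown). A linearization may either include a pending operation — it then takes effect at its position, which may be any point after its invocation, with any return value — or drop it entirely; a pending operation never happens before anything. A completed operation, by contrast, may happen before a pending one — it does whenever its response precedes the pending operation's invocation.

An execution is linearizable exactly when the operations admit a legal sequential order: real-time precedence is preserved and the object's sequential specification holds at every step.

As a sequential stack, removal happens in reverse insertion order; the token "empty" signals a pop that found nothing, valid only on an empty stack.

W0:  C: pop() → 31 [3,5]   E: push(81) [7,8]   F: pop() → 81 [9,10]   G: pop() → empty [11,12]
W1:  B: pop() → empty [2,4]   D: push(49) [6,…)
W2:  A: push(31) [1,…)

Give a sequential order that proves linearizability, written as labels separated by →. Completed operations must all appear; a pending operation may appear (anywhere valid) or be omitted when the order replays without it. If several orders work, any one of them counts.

1. A push(31) (pending, included), leaving stack <31>
2. C pop() → 31, leaving stack <>
3. B pop() → empty, leaving stack <>
4. E push(81), leaving stack <81>
5. F pop() → 81, leaving stack <>
6. G pop() → empty, leaving stack <>

A → C → B → E → F → G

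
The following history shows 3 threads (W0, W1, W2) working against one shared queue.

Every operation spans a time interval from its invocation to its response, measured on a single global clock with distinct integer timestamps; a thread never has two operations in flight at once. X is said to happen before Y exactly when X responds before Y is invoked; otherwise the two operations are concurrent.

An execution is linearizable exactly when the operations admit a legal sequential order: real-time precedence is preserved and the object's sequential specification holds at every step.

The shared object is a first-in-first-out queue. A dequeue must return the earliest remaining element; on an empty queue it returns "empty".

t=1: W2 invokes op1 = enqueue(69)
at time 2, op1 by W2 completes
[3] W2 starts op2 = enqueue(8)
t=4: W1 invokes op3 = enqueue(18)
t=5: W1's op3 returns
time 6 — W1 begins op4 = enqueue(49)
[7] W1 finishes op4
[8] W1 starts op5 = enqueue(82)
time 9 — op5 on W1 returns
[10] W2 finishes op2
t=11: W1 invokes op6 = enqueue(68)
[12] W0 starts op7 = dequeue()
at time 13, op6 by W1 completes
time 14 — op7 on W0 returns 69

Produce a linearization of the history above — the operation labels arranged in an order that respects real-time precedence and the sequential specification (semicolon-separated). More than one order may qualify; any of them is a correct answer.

op1; op2; op3; op4; op5; op6; op7

after step 1 (op1 enqueue(69)): queue <69>
after step 2 (op2 enqueue(8)): queue <69,8>
after step 3 (op3 enqueue(18)): queue <69,8,18>
after step 4 (op4 enqueue(49)): queue <69,8,18,49>
after step 5 (op5 enqueue(82)): queue <69,8,18,49,82>
after step 6 (op6 enqueue(68)): queue <69,8,18,49,82,68>
after step 7 (op7 dequeue() → 69): queue <8,18,49,82,68>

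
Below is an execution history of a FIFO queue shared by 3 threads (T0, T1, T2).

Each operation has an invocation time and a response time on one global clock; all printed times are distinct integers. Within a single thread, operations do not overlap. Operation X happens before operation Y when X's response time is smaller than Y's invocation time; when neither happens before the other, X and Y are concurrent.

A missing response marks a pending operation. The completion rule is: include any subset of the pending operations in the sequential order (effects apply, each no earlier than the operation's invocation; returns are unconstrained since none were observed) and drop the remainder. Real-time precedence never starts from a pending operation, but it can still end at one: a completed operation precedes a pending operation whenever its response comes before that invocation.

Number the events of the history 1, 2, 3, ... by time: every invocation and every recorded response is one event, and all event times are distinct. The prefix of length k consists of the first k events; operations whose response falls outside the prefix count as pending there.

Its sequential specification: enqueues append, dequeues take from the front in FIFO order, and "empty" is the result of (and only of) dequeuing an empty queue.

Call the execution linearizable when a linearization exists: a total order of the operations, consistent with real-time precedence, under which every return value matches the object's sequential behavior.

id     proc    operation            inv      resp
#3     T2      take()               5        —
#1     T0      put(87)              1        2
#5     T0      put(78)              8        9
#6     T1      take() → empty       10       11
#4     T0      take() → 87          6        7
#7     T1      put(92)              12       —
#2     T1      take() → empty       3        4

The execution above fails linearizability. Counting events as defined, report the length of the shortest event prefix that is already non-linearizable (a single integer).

a valid linearization of events 1..3 exists, for instance #1:
1. #1 put(87), leaving queue <87>
at event 4 (#2's time-4 response) nothing linearizes any more
one such order, #1, #2, breaks at step 2 where #2 take() → empty is illegal

4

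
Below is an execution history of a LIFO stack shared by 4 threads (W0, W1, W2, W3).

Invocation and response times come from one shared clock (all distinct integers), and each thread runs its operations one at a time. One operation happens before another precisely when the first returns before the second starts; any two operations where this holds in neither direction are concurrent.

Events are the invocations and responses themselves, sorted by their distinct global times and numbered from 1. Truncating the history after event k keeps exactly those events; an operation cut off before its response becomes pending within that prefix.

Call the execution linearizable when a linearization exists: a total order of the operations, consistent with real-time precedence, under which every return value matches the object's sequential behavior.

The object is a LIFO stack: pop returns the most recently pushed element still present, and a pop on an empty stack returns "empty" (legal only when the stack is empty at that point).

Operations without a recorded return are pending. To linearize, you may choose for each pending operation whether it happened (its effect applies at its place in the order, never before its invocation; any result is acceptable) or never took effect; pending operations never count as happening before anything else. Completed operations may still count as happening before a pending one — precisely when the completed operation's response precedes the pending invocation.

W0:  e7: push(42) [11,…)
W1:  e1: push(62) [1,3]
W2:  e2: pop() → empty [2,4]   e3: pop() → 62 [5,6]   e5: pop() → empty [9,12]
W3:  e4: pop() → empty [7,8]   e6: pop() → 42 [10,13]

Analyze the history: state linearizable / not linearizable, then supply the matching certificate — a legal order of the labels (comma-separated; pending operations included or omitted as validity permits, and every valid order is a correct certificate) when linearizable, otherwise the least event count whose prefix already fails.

linearizable — witness: e2, e1, e3, e4, e5, e7, e6

step 1: e2 pop() → empty — stack <>
step 2: e1 push(62) — stack <62>
step 3: e3 pop() → 62 — stack <>
step 4: e4 pop() → empty — stack <>
step 5: e5 pop() → empty — stack <>
step 6: e7 push(42) (pending, included) — stack <42>
step 7: e6 pop() → 42 — stack <>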